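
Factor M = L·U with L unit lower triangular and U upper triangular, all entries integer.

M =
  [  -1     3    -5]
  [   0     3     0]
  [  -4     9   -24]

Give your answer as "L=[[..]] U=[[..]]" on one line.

L=[[1,0,0],[0,1,0],[4,-1,1]] U=[[-1,3,-5],[0,3,0],[0,0,-4]]

  row1 -= 0·row0 → [0,3,0]
  row2 -= 4·row0 → [0,-3,-4]
  row2 -= -1·row1 → [0,0,-4]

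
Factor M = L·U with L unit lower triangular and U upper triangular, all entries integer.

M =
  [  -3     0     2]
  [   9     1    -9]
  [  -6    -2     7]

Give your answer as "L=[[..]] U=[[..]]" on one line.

  R1 -= -3·R0 → [0,1,-3]
  R2 -= 2·R0 → [0,-2,3]
  R2 -= -2·R1 → [0,0,-3]

L=[[1,0,0],[-3,1,0],[2,-2,1]] U=[[-3,0,2],[0,1,-3],[0,0,-3]]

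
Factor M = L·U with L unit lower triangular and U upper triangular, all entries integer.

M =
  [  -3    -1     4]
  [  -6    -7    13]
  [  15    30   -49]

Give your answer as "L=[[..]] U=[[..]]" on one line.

L=[[1,0,0],[2,1,0],[-5,-5,1]] U=[[-3,-1,4],[0,-5,5],[0,0,-4]]

  row1 -= 2·row0 → [0,-5,5]
  row2 -= -5·row0 → [0,25,-29]
  row2 -= -5·row1 → [0,0,-4]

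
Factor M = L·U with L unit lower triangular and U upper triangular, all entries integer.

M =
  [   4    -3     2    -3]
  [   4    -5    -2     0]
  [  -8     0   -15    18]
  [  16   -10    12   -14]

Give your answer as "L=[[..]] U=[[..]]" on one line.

  r1 -= 1·r0 → [0,-2,-4,3]
  r2 -= -2·r0 → [0,-6,-11,12]
  r3 -= 4·r0 → [0,2,4,-2]
  r2 -= 3·r1 → [0,0,1,3]
  r3 -= -1·r1 → [0,0,0,1]
  r3 -= 0·r2 → [0,0,0,1]

L=[[1,0,0,0],[1,1,0,0],[-2,3,1,0],[4,-1,0,1]] U=[[4,-3,2,-3],[0,-2,-4,3],[0,0,1,3],[0,0,0,1]]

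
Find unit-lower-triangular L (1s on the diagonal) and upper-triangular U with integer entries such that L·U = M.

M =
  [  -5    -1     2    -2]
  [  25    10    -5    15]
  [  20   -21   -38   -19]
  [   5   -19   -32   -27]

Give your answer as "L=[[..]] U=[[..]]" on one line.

L=[[1,0,0,0],[-5,1,0,0],[-4,-5,1,0],[-1,-4,2,1]] U=[[-5,-1,2,-2],[0,5,5,5],[0,0,-5,-2],[0,0,0,-5]]

  R1 -= -5·R0 → [0,5,5,5]
  R2 -= -4·R0 → [0,-25,-30,-27]
  R3 -= -1·R0 → [0,-20,-30,-29]
  R2 -= -5·R1 → [0,0,-5,-2]
  R3 -= -4·R1 → [0,0,-10,-9]
  R3 -= 2·R2 → [0,0,0,-5]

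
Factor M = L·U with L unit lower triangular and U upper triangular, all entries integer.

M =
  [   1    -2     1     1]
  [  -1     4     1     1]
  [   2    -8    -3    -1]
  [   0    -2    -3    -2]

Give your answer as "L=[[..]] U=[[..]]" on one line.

  r1 -= -1·r0 → [0,2,2,2]
  r2 -= 2·r0 → [0,-4,-5,-3]
  r3 -= 0·r0 → [0,-2,-3,-2]
  r2 -= -2·r1 → [0,0,-1,1]
  r3 -= -1·r1 → [0,0,-1,0]
  r3 -= 1·r2 → [0,0,0,-1]

L=[[1,0,0,0],[-1,1,0,0],[2,-2,1,0],[0,-1,1,1]] U=[[1,-2,1,1],[0,2,2,2],[0,0,-1,1],[0,0,0,-1]]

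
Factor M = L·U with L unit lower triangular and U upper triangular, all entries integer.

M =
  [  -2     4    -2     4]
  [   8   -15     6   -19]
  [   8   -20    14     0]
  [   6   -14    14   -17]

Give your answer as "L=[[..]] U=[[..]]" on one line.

  r1 -= -4·r0 → [0,1,-2,-3]
  r2 -= -4·r0 → [0,-4,6,16]
  r3 -= -3·r0 → [0,-2,8,-5]
  r2 -= -4·r1 → [0,0,-2,4]
  r3 -= -2·r1 → [0,0,4,-11]
  r3 -= -2·r2 → [0,0,0,-3]

L=[[1,0,0,0],[-4,1,0,0],[-4,-4,1,0],[-3,-2,-2,1]] U=[[-2,4,-2,4],[0,1,-2,-3],[0,0,-2,4],[0,0,0,-3]]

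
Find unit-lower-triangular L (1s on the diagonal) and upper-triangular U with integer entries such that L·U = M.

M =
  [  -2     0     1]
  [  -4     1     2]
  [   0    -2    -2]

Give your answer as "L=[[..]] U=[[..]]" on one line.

  r1 -= 2·r0 → [0,1,0]
  r2 -= 0·r0 → [0,-2,-2]
  r2 -= -2·r1 → [0,0,-2]

L=[[1,0,0],[2,1,0],[0,-2,1]] U=[[-2,0,1],[0,1,0],[0,0,-2]]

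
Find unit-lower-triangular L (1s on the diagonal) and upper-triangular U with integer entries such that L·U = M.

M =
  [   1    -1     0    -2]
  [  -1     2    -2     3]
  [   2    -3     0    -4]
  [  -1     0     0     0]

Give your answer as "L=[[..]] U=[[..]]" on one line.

L=[[1,0,0,0],[-1,1,0,0],[2,-1,1,0],[-1,-1,1,1]] U=[[1,-1,0,-2],[0,1,-2,1],[0,0,-2,1],[0,0,0,-2]]

  R1 -= -1·R0 → [0,1,-2,1]
  R2 -= 2·R0 → [0,-1,0,0]
  R3 -= -1·R0 → [0,-1,0,-2]
  R2 -= -1·R1 → [0,0,-2,1]
  R3 -= -1·R1 → [0,0,-2,-1]
  R3 -= 1·R2 → [0,0,0,-2]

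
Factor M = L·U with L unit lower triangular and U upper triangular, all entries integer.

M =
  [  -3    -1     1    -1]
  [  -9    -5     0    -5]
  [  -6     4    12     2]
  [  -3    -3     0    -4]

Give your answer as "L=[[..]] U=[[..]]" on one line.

  row1 -= 3·row0 → [0,-2,-3,-2]
  row2 -= 2·row0 → [0,6,10,4]
  row3 -= 1·row0 → [0,-2,-1,-3]
  row2 -= -3·row1 → [0,0,1,-2]
  row3 -= 1·row1 → [0,0,2,-1]
  row3 -= 2·row2 → [0,0,0,3]

L=[[1,0,0,0],[3,1,0,0],[2,-3,1,0],[1,1,2,1]] U=[[-3,-1,1,-1],[0,-2,-3,-2],[0,0,1,-2],[0,0,0,3]]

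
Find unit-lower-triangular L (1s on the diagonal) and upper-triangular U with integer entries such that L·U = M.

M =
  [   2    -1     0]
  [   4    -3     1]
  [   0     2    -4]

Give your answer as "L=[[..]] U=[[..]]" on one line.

  r1 -= 2·r0 → [0,-1,1]
  r2 -= 0·r0 → [0,2,-4]
  r2 -= -2·r1 → [0,0,-2]

L=[[1,0,0],[2,1,0],[0,-2,1]] U=[[2,-1,0],[0,-1,1],[0,0,-2]]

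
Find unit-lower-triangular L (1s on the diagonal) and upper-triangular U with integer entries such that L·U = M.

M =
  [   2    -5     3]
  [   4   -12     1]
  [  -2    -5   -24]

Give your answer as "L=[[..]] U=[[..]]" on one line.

  row1 -= 2·row0 → [0,-2,-5]
  row2 -= -1·row0 → [0,-10,-21]
  row2 -= 5·row1 → [0,0,4]

L=[[1,0,0],[2,1,0],[-1,5,1]] U=[[2,-5,3],[0,-2,-5],[0,0,4]]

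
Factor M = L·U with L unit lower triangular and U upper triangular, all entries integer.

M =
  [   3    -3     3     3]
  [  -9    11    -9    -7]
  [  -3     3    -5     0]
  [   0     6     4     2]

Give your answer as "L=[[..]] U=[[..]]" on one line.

L=[[1,0,0,0],[-3,1,0,0],[-1,0,1,0],[0,3,-2,1]] U=[[3,-3,3,3],[0,2,0,2],[0,0,-2,3],[0,0,0,2]]

  R1 -= -3·R0 → [0,2,0,2]
  R2 -= -1·R0 → [0,0,-2,3]
  R3 -= 0·R0 → [0,6,4,2]
  R2 -= 0·R1 → [0,0,-2,3]
  R3 -= 3·R1 → [0,0,4,-4]
  R3 -= -2·R2 → [0,0,0,2]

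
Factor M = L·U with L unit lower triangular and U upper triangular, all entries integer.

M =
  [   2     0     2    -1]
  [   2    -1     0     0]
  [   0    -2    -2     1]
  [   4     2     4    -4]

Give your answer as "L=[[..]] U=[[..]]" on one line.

L=[[1,0,0,0],[1,1,0,0],[0,2,1,0],[2,-2,-2,1]] U=[[2,0,2,-1],[0,-1,-2,1],[0,0,2,-1],[0,0,0,-2]]

  R1 -= 1·R0 → [0,-1,-2,1]
  R2 -= 0·R0 → [0,-2,-2,1]
  R3 -= 2·R0 → [0,2,0,-2]
  R2 -= 2·R1 → [0,0,2,-1]
  R3 -= -2·R1 → [0,0,-4,0]
  R3 -= -2·R2 → [0,0,0,-2]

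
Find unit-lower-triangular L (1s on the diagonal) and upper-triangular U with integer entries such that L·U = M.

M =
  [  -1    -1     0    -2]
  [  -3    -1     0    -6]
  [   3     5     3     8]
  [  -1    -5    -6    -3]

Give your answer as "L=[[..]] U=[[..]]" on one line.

  R1 -= 3·R0 → [0,2,0,0]
  R2 -= -3·R0 → [0,2,3,2]
  R3 -= 1·R0 → [0,-4,-6,-1]
  R2 -= 1·R1 → [0,0,3,2]
  R3 -= -2·R1 → [0,0,-6,-1]
  R3 -= -2·R2 → [0,0,0,3]

L=[[1,0,0,0],[3,1,0,0],[-3,1,1,0],[1,-2,-2,1]] U=[[-1,-1,0,-2],[0,2,0,0],[0,0,3,2],[0,0,0,3]]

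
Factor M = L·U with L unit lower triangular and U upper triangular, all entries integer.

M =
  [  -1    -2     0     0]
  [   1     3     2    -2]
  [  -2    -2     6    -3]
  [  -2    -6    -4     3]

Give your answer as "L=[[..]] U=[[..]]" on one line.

  row1 -= -1·row0 → [0,1,2,-2]
  row2 -= 2·row0 → [0,2,6,-3]
  row3 -= 2·row0 → [0,-2,-4,3]
  row2 -= 2·row1 → [0,0,2,1]
  row3 -= -2·row1 → [0,0,0,-1]
  row3 -= 0·row2 → [0,0,0,-1]

L=[[1,0,0,0],[-1,1,0,0],[2,2,1,0],[2,-2,0,1]] U=[[-1,-2,0,0],[0,1,2,-2],[0,0,2,1],[0,0,0,-1]]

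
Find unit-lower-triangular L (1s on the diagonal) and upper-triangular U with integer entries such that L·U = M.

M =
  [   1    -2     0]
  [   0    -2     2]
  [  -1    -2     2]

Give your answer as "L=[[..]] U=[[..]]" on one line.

  R1 -= 0·R0 → [0,-2,2]
  R2 -= -1·R0 → [0,-4,2]
  R2 -= 2·R1 → [0,0,-2]

L=[[1,0,0],[0,1,0],[-1,2,1]] U=[[1,-2,0],[0,-2,2],[0,0,-2]]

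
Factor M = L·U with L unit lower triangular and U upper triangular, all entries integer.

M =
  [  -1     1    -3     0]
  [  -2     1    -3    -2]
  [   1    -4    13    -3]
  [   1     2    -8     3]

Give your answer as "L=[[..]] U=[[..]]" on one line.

  r1 -= 2·r0 → [0,-1,3,-2]
  r2 -= -1·r0 → [0,-3,10,-3]
  r3 -= -1·r0 → [0,3,-11,3]
  r2 -= 3·r1 → [0,0,1,3]
  r3 -= -3·r1 → [0,0,-2,-3]
  r3 -= -2·r2 → [0,0,0,3]

L=[[1,0,0,0],[2,1,0,0],[-1,3,1,0],[-1,-3,-2,1]] U=[[-1,1,-3,0],[0,-1,3,-2],[0,0,1,3],[0,0,0,3]]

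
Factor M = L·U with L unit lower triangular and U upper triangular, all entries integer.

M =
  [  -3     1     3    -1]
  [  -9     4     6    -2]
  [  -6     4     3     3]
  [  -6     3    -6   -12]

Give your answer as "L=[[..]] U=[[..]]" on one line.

  r1 -= 3·r0 → [0,1,-3,1]
  r2 -= 2·r0 → [0,2,-3,5]
  r3 -= 2·r0 → [0,1,-12,-10]
  r2 -= 2·r1 → [0,0,3,3]
  r3 -= 1·r1 → [0,0,-9,-11]
  r3 -= -3·r2 → [0,0,0,-2]

L=[[1,0,0,0],[3,1,0,0],[2,2,1,0],[2,1,-3,1]] U=[[-3,1,3,-1],[0,1,-3,1],[0,0,3,3],[0,0,0,-2]]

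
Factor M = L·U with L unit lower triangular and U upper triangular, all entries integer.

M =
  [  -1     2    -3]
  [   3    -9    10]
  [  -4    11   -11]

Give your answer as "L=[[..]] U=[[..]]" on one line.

  row1 -= -3·row0 → [0,-3,1]
  row2 -= 4·row0 → [0,3,1]
  row2 -= -1·row1 → [0,0,2]

L=[[1,0,0],[-3,1,0],[4,-1,1]] U=[[-1,2,-3],[0,-3,1],[0,0,2]]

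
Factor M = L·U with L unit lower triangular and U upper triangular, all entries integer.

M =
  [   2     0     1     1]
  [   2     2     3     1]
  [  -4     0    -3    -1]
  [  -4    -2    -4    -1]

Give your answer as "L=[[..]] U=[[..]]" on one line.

L=[[1,0,0,0],[1,1,0,0],[-2,0,1,0],[-2,-1,0,1]] U=[[2,0,1,1],[0,2,2,0],[0,0,-1,1],[0,0,0,1]]

  row1 -= 1·row0 → [0,2,2,0]
  row2 -= -2·row0 → [0,0,-1,1]
  row3 -= -2·row0 → [0,-2,-2,1]
  row2 -= 0·row1 → [0,0,-1,1]
  row3 -= -1·row1 → [0,0,0,1]
  row3 -= 0·row2 → [0,0,0,1]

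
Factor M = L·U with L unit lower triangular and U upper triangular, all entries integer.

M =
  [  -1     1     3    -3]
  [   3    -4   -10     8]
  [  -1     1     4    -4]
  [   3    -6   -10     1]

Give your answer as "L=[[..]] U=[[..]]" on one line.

L=[[1,0,0,0],[-3,1,0,0],[1,0,1,0],[-3,3,2,1]] U=[[-1,1,3,-3],[0,-1,-1,-1],[0,0,1,-1],[0,0,0,-3]]

  R1 -= -3·R0 → [0,-1,-1,-1]
  R2 -= 1·R0 → [0,0,1,-1]
  R3 -= -3·R0 → [0,-3,-1,-8]
  R2 -= 0·R1 → [0,0,1,-1]
  R3 -= 3·R1 → [0,0,2,-5]
  R3 -= 2·R2 → [0,0,0,-3]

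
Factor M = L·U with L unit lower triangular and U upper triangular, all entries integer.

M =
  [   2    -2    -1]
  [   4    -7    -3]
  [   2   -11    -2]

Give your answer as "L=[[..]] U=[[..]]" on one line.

L=[[1,0,0],[2,1,0],[1,3,1]] U=[[2,-2,-1],[0,-3,-1],[0,0,2]]

  row1 -= 2·row0 → [0,-3,-1]
  row2 -= 1·row0 → [0,-9,-1]
  row2 -= 3·row1 → [0,0,2]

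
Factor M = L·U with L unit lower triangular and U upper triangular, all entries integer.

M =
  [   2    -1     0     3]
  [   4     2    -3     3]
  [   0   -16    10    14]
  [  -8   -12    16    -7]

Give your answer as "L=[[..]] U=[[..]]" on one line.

  row1 -= 2·row0 → [0,4,-3,-3]
  row2 -= 0·row0 → [0,-16,10,14]
  row3 -= -4·row0 → [0,-16,16,5]
  row2 -= -4·row1 → [0,0,-2,2]
  row3 -= -4·row1 → [0,0,4,-7]
  row3 -= -2·row2 → [0,0,0,-3]

L=[[1,0,0,0],[2,1,0,0],[0,-4,1,0],[-4,-4,-2,1]] U=[[2,-1,0,3],[0,4,-3,-3],[0,0,-2,2],[0,0,0,-3]]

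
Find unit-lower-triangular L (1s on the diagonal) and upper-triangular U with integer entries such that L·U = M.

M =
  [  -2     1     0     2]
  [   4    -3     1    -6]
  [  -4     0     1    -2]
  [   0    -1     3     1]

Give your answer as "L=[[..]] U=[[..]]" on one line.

  r1 -= -2·r0 → [0,-1,1,-2]
  r2 -= 2·r0 → [0,-2,1,-6]
  r3 -= 0·r0 → [0,-1,3,1]
  r2 -= 2·r1 → [0,0,-1,-2]
  r3 -= 1·r1 → [0,0,2,3]
  r3 -= -2·r2 → [0,0,0,-1]

L=[[1,0,0,0],[-2,1,0,0],[2,2,1,0],[0,1,-2,1]] U=[[-2,1,0,2],[0,-1,1,-2],[0,0,-1,-2],[0,0,0,-1]]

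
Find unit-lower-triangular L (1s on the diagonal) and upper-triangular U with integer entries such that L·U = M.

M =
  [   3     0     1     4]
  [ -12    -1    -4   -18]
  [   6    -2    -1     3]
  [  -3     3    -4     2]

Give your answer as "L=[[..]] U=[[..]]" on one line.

L=[[1,0,0,0],[-4,1,0,0],[2,2,1,0],[-1,-3,1,1]] U=[[3,0,1,4],[0,-1,0,-2],[0,0,-3,-1],[0,0,0,1]]

  r1 -= -4·r0 → [0,-1,0,-2]
  r2 -= 2·r0 → [0,-2,-3,-5]
  r3 -= -1·r0 → [0,3,-3,6]
  r2 -= 2·r1 → [0,0,-3,-1]
  r3 -= -3·r1 → [0,0,-3,0]
  r3 -= 1·r2 → [0,0,0,1]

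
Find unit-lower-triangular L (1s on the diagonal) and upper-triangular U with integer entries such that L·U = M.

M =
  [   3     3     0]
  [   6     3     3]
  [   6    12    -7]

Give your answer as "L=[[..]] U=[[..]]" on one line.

  R1 -= 2·R0 → [0,-3,3]
  R2 -= 2·R0 → [0,6,-7]
  R2 -= -2·R1 → [0,0,-1]

L=[[1,0,0],[2,1,0],[2,-2,1]] U=[[3,3,0],[0,-3,3],[0,0,-1]]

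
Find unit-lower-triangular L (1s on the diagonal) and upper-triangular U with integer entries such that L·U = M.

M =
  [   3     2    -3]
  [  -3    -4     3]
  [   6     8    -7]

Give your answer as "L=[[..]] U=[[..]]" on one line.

  R1 -= -1·R0 → [0,-2,0]
  R2 -= 2·R0 → [0,4,-1]
  R2 -= -2·R1 → [0,0,-1]

L=[[1,0,0],[-1,1,0],[2,-2,1]] U=[[3,2,-3],[0,-2,0],[0,0,-1]]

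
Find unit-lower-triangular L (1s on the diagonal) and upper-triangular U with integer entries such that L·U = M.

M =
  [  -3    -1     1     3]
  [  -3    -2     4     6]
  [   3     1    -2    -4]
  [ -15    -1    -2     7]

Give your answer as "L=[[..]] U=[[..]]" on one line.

L=[[1,0,0,0],[1,1,0,0],[-1,0,1,0],[5,-4,-5,1]] U=[[-3,-1,1,3],[0,-1,3,3],[0,0,-1,-1],[0,0,0,-1]]

  row1 -= 1·row0 → [0,-1,3,3]
  row2 -= -1·row0 → [0,0,-1,-1]
  row3 -= 5·row0 → [0,4,-7,-8]
  row2 -= 0·row1 → [0,0,-1,-1]
  row3 -= -4·row1 → [0,0,5,4]
  row3 -= -5·row2 → [0,0,0,-1]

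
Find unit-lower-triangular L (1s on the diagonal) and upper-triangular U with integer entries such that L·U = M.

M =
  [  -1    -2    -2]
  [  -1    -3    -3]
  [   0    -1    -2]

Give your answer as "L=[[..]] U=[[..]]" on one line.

  r1 -= 1·r0 → [0,-1,-1]
  r2 -= 0·r0 → [0,-1,-2]
  r2 -= 1·r1 → [0,0,-1]

L=[[1,0,0],[1,1,0],[0,1,1]] U=[[-1,-2,-2],[0,-1,-1],[0,0,-1]]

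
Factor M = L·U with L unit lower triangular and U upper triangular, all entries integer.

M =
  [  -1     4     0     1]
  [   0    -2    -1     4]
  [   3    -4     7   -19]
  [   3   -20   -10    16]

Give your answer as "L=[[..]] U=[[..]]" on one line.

L=[[1,0,0,0],[0,1,0,0],[-3,-4,1,0],[-3,4,-2,1]] U=[[-1,4,0,1],[0,-2,-1,4],[0,0,3,0],[0,0,0,3]]

  row1 -= 0·row0 → [0,-2,-1,4]
  row2 -= -3·row0 → [0,8,7,-16]
  row3 -= -3·row0 → [0,-8,-10,19]
  row2 -= -4·row1 → [0,0,3,0]
  row3 -= 4·row1 → [0,0,-6,3]
  row3 -= -2·row2 → [0,0,0,3]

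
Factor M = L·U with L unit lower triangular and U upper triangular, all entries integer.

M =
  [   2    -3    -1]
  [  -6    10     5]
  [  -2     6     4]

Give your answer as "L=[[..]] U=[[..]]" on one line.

L=[[1,0,0],[-3,1,0],[-1,3,1]] U=[[2,-3,-1],[0,1,2],[0,0,-3]]

  R1 -= -3·R0 → [0,1,2]
  R2 -= -1·R0 → [0,3,3]
  R2 -= 3·R1 → [0,0,-3]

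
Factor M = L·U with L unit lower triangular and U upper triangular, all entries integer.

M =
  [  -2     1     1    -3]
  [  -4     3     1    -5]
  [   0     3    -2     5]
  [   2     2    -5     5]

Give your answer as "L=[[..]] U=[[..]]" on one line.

  r1 -= 2·r0 → [0,1,-1,1]
  r2 -= 0·r0 → [0,3,-2,5]
  r3 -= -1·r0 → [0,3,-4,2]
  r2 -= 3·r1 → [0,0,1,2]
  r3 -= 3·r1 → [0,0,-1,-1]
  r3 -= -1·r2 → [0,0,0,1]

L=[[1,0,0,0],[2,1,0,0],[0,3,1,0],[-1,3,-1,1]] U=[[-2,1,1,-3],[0,1,-1,1],[0,0,1,2],[0,0,0,1]]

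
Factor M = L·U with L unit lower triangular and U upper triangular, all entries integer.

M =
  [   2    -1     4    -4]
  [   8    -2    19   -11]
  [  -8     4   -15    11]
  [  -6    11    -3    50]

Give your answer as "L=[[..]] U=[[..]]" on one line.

L=[[1,0,0,0],[4,1,0,0],[-4,0,1,0],[-3,4,-3,1]] U=[[2,-1,4,-4],[0,2,3,5],[0,0,1,-5],[0,0,0,3]]

  r1 -= 4·r0 → [0,2,3,5]
  r2 -= -4·r0 → [0,0,1,-5]
  r3 -= -3·r0 → [0,8,9,38]
  r2 -= 0·r1 → [0,0,1,-5]
  r3 -= 4·r1 → [0,0,-3,18]
  r3 -= -3·r2 → [0,0,0,3]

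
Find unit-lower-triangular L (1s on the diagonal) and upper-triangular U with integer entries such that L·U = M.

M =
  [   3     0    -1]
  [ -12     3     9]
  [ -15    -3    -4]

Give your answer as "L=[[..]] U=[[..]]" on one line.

  row1 -= -4·row0 → [0,3,5]
  row2 -= -5·row0 → [0,-3,-9]
  row2 -= -1·row1 → [0,0,-4]

L=[[1,0,0],[-4,1,0],[-5,-1,1]] U=[[3,0,-1],[0,3,5],[0,0,-4]]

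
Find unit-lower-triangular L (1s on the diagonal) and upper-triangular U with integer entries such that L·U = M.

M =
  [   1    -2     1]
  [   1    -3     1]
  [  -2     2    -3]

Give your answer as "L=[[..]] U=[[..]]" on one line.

L=[[1,0,0],[1,1,0],[-2,2,1]] U=[[1,-2,1],[0,-1,0],[0,0,-1]]

  R1 -= 1·R0 → [0,-1,0]
  R2 -= -2·R0 → [0,-2,-1]
  R2 -= 2·R1 → [0,0,-1]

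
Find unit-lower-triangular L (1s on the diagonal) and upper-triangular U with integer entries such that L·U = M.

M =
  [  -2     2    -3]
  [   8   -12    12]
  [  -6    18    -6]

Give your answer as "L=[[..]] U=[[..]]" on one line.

L=[[1,0,0],[-4,1,0],[3,-3,1]] U=[[-2,2,-3],[0,-4,0],[0,0,3]]

  R1 -= -4·R0 → [0,-4,0]
  R2 -= 3·R0 → [0,12,3]
  R2 -= -3·R1 → [0,0,3]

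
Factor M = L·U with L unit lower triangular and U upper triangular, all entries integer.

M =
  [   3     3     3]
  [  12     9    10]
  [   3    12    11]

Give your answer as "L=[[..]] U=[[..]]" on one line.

L=[[1,0,0],[4,1,0],[1,-3,1]] U=[[3,3,3],[0,-3,-2],[0,0,2]]

  r1 -= 4·r0 → [0,-3,-2]
  r2 -= 1·r0 → [0,9,8]
  r2 -= -3·r1 → [0,0,2]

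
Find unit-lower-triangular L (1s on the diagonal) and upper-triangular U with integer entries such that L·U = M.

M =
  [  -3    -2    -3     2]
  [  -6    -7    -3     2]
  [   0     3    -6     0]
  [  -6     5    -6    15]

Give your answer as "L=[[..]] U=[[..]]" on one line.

L=[[1,0,0,0],[2,1,0,0],[0,-1,1,0],[2,-3,-3,1]] U=[[-3,-2,-3,2],[0,-3,3,-2],[0,0,-3,-2],[0,0,0,-1]]

  r1 -= 2·r0 → [0,-3,3,-2]
  r2 -= 0·r0 → [0,3,-6,0]
  r3 -= 2·r0 → [0,9,0,11]
  r2 -= -1·r1 → [0,0,-3,-2]
  r3 -= -3·r1 → [0,0,9,5]
  r3 -= -3·r2 → [0,0,0,-1]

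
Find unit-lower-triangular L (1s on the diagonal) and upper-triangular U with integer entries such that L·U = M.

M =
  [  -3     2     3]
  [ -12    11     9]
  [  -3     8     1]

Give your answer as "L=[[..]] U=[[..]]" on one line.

L=[[1,0,0],[4,1,0],[1,2,1]] U=[[-3,2,3],[0,3,-3],[0,0,4]]

  r1 -= 4·r0 → [0,3,-3]
  r2 -= 1·r0 → [0,6,-2]
  r2 -= 2·r1 → [0,0,4]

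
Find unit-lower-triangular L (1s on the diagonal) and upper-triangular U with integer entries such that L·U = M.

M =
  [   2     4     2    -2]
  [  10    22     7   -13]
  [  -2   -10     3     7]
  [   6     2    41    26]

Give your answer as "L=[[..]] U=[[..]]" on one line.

  r1 -= 5·r0 → [0,2,-3,-3]
  r2 -= -1·r0 → [0,-6,5,5]
  r3 -= 3·r0 → [0,-10,35,32]
  r2 -= -3·r1 → [0,0,-4,-4]
  r3 -= -5·r1 → [0,0,20,17]
  r3 -= -5·r2 → [0,0,0,-3]

L=[[1,0,0,0],[5,1,0,0],[-1,-3,1,0],[3,-5,-5,1]] U=[[2,4,2,-2],[0,2,-3,-3],[0,0,-4,-4],[0,0,0,-3]]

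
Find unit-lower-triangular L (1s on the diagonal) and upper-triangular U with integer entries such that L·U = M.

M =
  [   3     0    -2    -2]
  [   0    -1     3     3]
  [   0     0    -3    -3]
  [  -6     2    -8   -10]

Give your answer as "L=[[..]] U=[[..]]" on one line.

  r1 -= 0·r0 → [0,-1,3,3]
  r2 -= 0·r0 → [0,0,-3,-3]
  r3 -= -2·r0 → [0,2,-12,-14]
  r2 -= 0·r1 → [0,0,-3,-3]
  r3 -= -2·r1 → [0,0,-6,-8]
  r3 -= 2·r2 → [0,0,0,-2]

L=[[1,0,0,0],[0,1,0,0],[0,0,1,0],[-2,-2,2,1]] U=[[3,0,-2,-2],[0,-1,3,3],[0,0,-3,-3],[0,0,0,-2]]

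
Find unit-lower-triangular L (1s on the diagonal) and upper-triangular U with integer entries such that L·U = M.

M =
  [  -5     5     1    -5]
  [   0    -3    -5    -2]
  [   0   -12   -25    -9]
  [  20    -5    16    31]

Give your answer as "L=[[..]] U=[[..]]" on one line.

L=[[1,0,0,0],[0,1,0,0],[0,4,1,0],[-4,-5,1,1]] U=[[-5,5,1,-5],[0,-3,-5,-2],[0,0,-5,-1],[0,0,0,2]]

  row1 -= 0·row0 → [0,-3,-5,-2]
  row2 -= 0·row0 → [0,-12,-25,-9]
  row3 -= -4·row0 → [0,15,20,11]
  row2 -= 4·row1 → [0,0,-5,-1]
  row3 -= -5·row1 → [0,0,-5,1]
  row3 -= 1·row2 → [0,0,0,2]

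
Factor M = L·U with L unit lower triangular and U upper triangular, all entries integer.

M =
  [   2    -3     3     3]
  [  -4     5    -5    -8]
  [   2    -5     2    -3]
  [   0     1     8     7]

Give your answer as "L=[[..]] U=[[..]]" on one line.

  r1 -= -2·r0 → [0,-1,1,-2]
  r2 -= 1·r0 → [0,-2,-1,-6]
  r3 -= 0·r0 → [0,1,8,7]
  r2 -= 2·r1 → [0,0,-3,-2]
  r3 -= -1·r1 → [0,0,9,5]
  r3 -= -3·r2 → [0,0,0,-1]

L=[[1,0,0,0],[-2,1,0,0],[1,2,1,0],[0,-1,-3,1]] U=[[2,-3,3,3],[0,-1,1,-2],[0,0,-3,-2],[0,0,0,-1]]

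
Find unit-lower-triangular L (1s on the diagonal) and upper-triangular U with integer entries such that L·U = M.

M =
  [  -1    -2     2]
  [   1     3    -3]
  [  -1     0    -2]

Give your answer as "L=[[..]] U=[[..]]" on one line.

  r1 -= -1·r0 → [0,1,-1]
  r2 -= 1·r0 → [0,2,-4]
  r2 -= 2·r1 → [0,0,-2]

L=[[1,0,0],[-1,1,0],[1,2,1]] U=[[-1,-2,2],[0,1,-1],[0,0,-2]]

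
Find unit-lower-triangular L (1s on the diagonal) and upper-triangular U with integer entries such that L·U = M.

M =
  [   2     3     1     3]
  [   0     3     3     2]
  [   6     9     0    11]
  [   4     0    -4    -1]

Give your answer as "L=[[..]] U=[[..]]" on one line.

  row1 -= 0·row0 → [0,3,3,2]
  row2 -= 3·row0 → [0,0,-3,2]
  row3 -= 2·row0 → [0,-6,-6,-7]
  row2 -= 0·row1 → [0,0,-3,2]
  row3 -= -2·row1 → [0,0,0,-3]
  row3 -= 0·row2 → [0,0,0,-3]

L=[[1,0,0,0],[0,1,0,0],[3,0,1,0],[2,-2,0,1]] U=[[2,3,1,3],[0,3,3,2],[0,0,-3,2],[0,0,0,-3]]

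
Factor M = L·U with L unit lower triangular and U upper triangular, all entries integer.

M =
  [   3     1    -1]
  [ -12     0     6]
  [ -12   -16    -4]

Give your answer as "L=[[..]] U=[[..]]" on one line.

  R1 -= -4·R0 → [0,4,2]
  R2 -= -4·R0 → [0,-12,-8]
  R2 -= -3·R1 → [0,0,-2]

L=[[1,0,0],[-4,1,0],[-4,-3,1]] U=[[3,1,-1],[0,4,2],[0,0,-2]]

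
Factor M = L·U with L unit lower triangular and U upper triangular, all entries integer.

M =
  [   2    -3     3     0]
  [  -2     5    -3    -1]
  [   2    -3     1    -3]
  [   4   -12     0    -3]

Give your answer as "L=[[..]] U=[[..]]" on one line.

  R1 -= -1·R0 → [0,2,0,-1]
  R2 -= 1·R0 → [0,0,-2,-3]
  R3 -= 2·R0 → [0,-6,-6,-3]
  R2 -= 0·R1 → [0,0,-2,-3]
  R3 -= -3·R1 → [0,0,-6,-6]
  R3 -= 3·R2 → [0,0,0,3]

L=[[1,0,0,0],[-1,1,0,0],[1,0,1,0],[2,-3,3,1]] U=[[2,-3,3,0],[0,2,0,-1],[0,0,-2,-3],[0,0,0,3]]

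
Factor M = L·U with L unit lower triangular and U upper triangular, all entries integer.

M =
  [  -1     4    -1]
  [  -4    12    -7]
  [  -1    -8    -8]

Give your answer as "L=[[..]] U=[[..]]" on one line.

L=[[1,0,0],[4,1,0],[1,3,1]] U=[[-1,4,-1],[0,-4,-3],[0,0,2]]

  r1 -= 4·r0 → [0,-4,-3]
  r2 -= 1·r0 → [0,-12,-7]
  r2 -= 3·r1 → [0,0,2]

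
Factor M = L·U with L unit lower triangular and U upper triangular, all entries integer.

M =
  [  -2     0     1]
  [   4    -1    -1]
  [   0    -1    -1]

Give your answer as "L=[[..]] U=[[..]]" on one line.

L=[[1,0,0],[-2,1,0],[0,1,1]] U=[[-2,0,1],[0,-1,1],[0,0,-2]]

  row1 -= -2·row0 → [0,-1,1]
  row2 -= 0·row0 → [0,-1,-1]
  row2 -= 1·row1 → [0,0,-2]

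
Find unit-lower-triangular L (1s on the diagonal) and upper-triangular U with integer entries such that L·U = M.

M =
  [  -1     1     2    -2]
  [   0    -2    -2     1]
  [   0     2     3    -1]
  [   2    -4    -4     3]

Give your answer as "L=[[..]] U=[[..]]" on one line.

  row1 -= 0·row0 → [0,-2,-2,1]
  row2 -= 0·row0 → [0,2,3,-1]
  row3 -= -2·row0 → [0,-2,0,-1]
  row2 -= -1·row1 → [0,0,1,0]
  row3 -= 1·row1 → [0,0,2,-2]
  row3 -= 2·row2 → [0,0,0,-2]

L=[[1,0,0,0],[0,1,0,0],[0,-1,1,0],[-2,1,2,1]] U=[[-1,1,2,-2],[0,-2,-2,1],[0,0,1,0],[0,0,0,-2]]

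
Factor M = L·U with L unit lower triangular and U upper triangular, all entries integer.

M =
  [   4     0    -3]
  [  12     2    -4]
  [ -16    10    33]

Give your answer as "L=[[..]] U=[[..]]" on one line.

  r1 -= 3·r0 → [0,2,5]
  r2 -= -4·r0 → [0,10,21]
  r2 -= 5·r1 → [0,0,-4]

L=[[1,0,0],[3,1,0],[-4,5,1]] U=[[4,0,-3],[0,2,5],[0,0,-4]]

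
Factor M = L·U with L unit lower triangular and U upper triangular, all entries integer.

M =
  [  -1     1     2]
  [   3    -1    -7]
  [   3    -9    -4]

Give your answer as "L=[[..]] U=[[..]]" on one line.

L=[[1,0,0],[-3,1,0],[-3,-3,1]] U=[[-1,1,2],[0,2,-1],[0,0,-1]]

  r1 -= -3·r0 → [0,2,-1]
  r2 -= -3·r0 → [0,-6,2]
  r2 -= -3·r1 → [0,0,-1]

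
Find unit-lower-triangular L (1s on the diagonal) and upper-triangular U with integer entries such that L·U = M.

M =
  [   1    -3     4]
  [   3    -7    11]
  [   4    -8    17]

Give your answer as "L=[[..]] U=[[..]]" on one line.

  row1 -= 3·row0 → [0,2,-1]
  row2 -= 4·row0 → [0,4,1]
  row2 -= 2·row1 → [0,0,3]

L=[[1,0,0],[3,1,0],[4,2,1]] U=[[1,-3,4],[0,2,-1],[0,0,3]]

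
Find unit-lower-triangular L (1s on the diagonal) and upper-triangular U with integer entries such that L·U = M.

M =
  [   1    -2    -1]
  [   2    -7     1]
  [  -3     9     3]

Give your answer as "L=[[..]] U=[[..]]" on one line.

L=[[1,0,0],[2,1,0],[-3,-1,1]] U=[[1,-2,-1],[0,-3,3],[0,0,3]]

  row1 -= 2·row0 → [0,-3,3]
  row2 -= -3·row0 → [0,3,0]
  row2 -= -1·row1 → [0,0,3]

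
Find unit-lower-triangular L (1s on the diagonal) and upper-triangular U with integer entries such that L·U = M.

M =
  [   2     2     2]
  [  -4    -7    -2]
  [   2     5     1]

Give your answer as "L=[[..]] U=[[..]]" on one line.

  row1 -= -2·row0 → [0,-3,2]
  row2 -= 1·row0 → [0,3,-1]
  row2 -= -1·row1 → [0,0,1]

L=[[1,0,0],[-2,1,0],[1,-1,1]] U=[[2,2,2],[0,-3,2],[0,0,1]]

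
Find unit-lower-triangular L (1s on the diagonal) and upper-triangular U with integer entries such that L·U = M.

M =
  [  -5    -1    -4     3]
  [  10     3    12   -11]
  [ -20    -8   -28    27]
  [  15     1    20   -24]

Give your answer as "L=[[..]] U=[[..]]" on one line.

  row1 -= -2·row0 → [0,1,4,-5]
  row2 -= 4·row0 → [0,-4,-12,15]
  row3 -= -3·row0 → [0,-2,8,-15]
  row2 -= -4·row1 → [0,0,4,-5]
  row3 -= -2·row1 → [0,0,16,-25]
  row3 -= 4·row2 → [0,0,0,-5]

L=[[1,0,0,0],[-2,1,0,0],[4,-4,1,0],[-3,-2,4,1]] U=[[-5,-1,-4,3],[0,1,4,-5],[0,0,4,-5],[0,0,0,-5]]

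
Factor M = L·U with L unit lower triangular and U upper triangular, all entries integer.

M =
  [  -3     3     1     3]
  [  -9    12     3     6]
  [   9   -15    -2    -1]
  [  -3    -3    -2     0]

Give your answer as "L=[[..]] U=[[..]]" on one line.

L=[[1,0,0,0],[3,1,0,0],[-3,-2,1,0],[1,-2,-3,1]] U=[[-3,3,1,3],[0,3,0,-3],[0,0,1,2],[0,0,0,-3]]

  row1 -= 3·row0 → [0,3,0,-3]
  row2 -= -3·row0 → [0,-6,1,8]
  row3 -= 1·row0 → [0,-6,-3,-3]
  row2 -= -2·row1 → [0,0,1,2]
  row3 -= -2·row1 → [0,0,-3,-9]
  row3 -= -3·row2 → [0,0,0,-3]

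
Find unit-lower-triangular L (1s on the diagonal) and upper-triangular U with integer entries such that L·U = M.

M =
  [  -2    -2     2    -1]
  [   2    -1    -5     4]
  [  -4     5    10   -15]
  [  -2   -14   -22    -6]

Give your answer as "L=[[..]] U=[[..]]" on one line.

L=[[1,0,0,0],[-1,1,0,0],[2,-3,1,0],[1,4,4,1]] U=[[-2,-2,2,-1],[0,-3,-3,3],[0,0,-3,-4],[0,0,0,-1]]

  r1 -= -1·r0 → [0,-3,-3,3]
  r2 -= 2·r0 → [0,9,6,-13]
  r3 -= 1·r0 → [0,-12,-24,-5]
  r2 -= -3·r1 → [0,0,-3,-4]
  r3 -= 4·r1 → [0,0,-12,-17]
  r3 -= 4·r2 → [0,0,0,-1]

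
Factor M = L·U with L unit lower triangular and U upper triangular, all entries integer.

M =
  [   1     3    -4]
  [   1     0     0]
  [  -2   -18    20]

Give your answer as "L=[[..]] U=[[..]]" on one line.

  r1 -= 1·r0 → [0,-3,4]
  r2 -= -2·r0 → [0,-12,12]
  r2 -= 4·r1 → [0,0,-4]

L=[[1,0,0],[1,1,0],[-2,4,1]] U=[[1,3,-4],[0,-3,4],[0,0,-4]]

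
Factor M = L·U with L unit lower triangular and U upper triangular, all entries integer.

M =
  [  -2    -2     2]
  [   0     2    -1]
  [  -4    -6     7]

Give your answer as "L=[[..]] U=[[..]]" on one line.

  row1 -= 0·row0 → [0,2,-1]
  row2 -= 2·row0 → [0,-2,3]
  row2 -= -1·row1 → [0,0,2]

L=[[1,0,0],[0,1,0],[2,-1,1]] U=[[-2,-2,2],[0,2,-1],[0,0,2]]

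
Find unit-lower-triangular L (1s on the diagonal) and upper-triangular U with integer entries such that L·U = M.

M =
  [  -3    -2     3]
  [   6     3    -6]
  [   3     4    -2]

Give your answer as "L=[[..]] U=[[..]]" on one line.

L=[[1,0,0],[-2,1,0],[-1,-2,1]] U=[[-3,-2,3],[0,-1,0],[0,0,1]]

  row1 -= -2·row0 → [0,-1,0]
  row2 -= -1·row0 → [0,2,1]
  row2 -= -2·row1 → [0,0,1]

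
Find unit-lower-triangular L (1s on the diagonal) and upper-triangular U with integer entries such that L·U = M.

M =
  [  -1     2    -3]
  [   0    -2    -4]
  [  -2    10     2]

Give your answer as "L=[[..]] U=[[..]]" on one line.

  R1 -= 0·R0 → [0,-2,-4]
  R2 -= 2·R0 → [0,6,8]
  R2 -= -3·R1 → [0,0,-4]

L=[[1,0,0],[0,1,0],[2,-3,1]] U=[[-1,2,-3],[0,-2,-4],[0,0,-4]]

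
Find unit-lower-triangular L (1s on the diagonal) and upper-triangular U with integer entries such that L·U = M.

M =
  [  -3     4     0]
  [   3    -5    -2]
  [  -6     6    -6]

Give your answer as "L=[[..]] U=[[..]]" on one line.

L=[[1,0,0],[-1,1,0],[2,2,1]] U=[[-3,4,0],[0,-1,-2],[0,0,-2]]

  r1 -= -1·r0 → [0,-1,-2]
  r2 -= 2·r0 → [0,-2,-6]
  r2 -= 2·r1 → [0,0,-2]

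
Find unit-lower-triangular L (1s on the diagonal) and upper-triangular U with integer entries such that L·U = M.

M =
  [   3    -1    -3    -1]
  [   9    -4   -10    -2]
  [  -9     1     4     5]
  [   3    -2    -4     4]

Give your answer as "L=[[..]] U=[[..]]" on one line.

L=[[1,0,0,0],[3,1,0,0],[-3,2,1,0],[1,1,0,1]] U=[[3,-1,-3,-1],[0,-1,-1,1],[0,0,-3,0],[0,0,0,4]]

  row1 -= 3·row0 → [0,-1,-1,1]
  row2 -= -3·row0 → [0,-2,-5,2]
  row3 -= 1·row0 → [0,-1,-1,5]
  row2 -= 2·row1 → [0,0,-3,0]
  row3 -= 1·row1 → [0,0,0,4]
  row3 -= 0·row2 → [0,0,0,4]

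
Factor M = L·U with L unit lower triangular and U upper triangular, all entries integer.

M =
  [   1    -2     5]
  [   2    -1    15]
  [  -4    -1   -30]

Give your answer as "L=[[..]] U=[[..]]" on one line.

  row1 -= 2·row0 → [0,3,5]
  row2 -= -4·row0 → [0,-9,-10]
  row2 -= -3·row1 → [0,0,5]

L=[[1,0,0],[2,1,0],[-4,-3,1]] U=[[1,-2,5],[0,3,5],[0,0,5]]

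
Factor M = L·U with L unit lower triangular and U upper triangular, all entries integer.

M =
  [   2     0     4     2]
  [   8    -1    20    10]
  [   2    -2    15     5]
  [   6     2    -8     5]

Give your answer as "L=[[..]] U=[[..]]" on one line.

L=[[1,0,0,0],[4,1,0,0],[1,2,1,0],[3,-2,-4,1]] U=[[2,0,4,2],[0,-1,4,2],[0,0,3,-1],[0,0,0,-1]]

  row1 -= 4·row0 → [0,-1,4,2]
  row2 -= 1·row0 → [0,-2,11,3]
  row3 -= 3·row0 → [0,2,-20,-1]
  row2 -= 2·row1 → [0,0,3,-1]
  row3 -= -2·row1 → [0,0,-12,3]
  row3 -= -4·row2 → [0,0,0,-1]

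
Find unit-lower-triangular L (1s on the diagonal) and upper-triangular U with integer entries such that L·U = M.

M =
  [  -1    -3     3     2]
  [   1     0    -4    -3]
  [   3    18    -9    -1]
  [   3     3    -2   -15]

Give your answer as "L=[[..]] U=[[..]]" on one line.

  row1 -= -1·row0 → [0,-3,-1,-1]
  row2 -= -3·row0 → [0,9,0,5]
  row3 -= -3·row0 → [0,-6,7,-9]
  row2 -= -3·row1 → [0,0,-3,2]
  row3 -= 2·row1 → [0,0,9,-7]
  row3 -= -3·row2 → [0,0,0,-1]

L=[[1,0,0,0],[-1,1,0,0],[-3,-3,1,0],[-3,2,-3,1]] U=[[-1,-3,3,2],[0,-3,-1,-1],[0,0,-3,2],[0,0,0,-1]]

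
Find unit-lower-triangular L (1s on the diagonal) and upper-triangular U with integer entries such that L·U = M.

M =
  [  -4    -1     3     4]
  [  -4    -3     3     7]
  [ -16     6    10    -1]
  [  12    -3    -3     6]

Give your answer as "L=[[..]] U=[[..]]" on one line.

  r1 -= 1·r0 → [0,-2,0,3]
  r2 -= 4·r0 → [0,10,-2,-17]
  r3 -= -3·r0 → [0,-6,6,18]
  r2 -= -5·r1 → [0,0,-2,-2]
  r3 -= 3·r1 → [0,0,6,9]
  r3 -= -3·r2 → [0,0,0,3]

L=[[1,0,0,0],[1,1,0,0],[4,-5,1,0],[-3,3,-3,1]] U=[[-4,-1,3,4],[0,-2,0,3],[0,0,-2,-2],[0,0,0,3]]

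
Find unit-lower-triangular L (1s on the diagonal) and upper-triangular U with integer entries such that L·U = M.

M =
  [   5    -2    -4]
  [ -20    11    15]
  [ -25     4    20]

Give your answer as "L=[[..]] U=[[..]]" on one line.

L=[[1,0,0],[-4,1,0],[-5,-2,1]] U=[[5,-2,-4],[0,3,-1],[0,0,-2]]

  R1 -= -4·R0 → [0,3,-1]
  R2 -= -5·R0 → [0,-6,0]
  R2 -= -2·R1 → [0,0,-2]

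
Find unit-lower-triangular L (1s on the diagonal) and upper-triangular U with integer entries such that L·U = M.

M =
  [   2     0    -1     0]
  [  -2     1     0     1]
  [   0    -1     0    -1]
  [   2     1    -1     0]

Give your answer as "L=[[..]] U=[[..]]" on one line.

  r1 -= -1·r0 → [0,1,-1,1]
  r2 -= 0·r0 → [0,-1,0,-1]
  r3 -= 1·r0 → [0,1,0,0]
  r2 -= -1·r1 → [0,0,-1,0]
  r3 -= 1·r1 → [0,0,1,-1]
  r3 -= -1·r2 → [0,0,0,-1]

L=[[1,0,0,0],[-1,1,0,0],[0,-1,1,0],[1,1,-1,1]] U=[[2,0,-1,0],[0,1,-1,1],[0,0,-1,0],[0,0,0,-1]]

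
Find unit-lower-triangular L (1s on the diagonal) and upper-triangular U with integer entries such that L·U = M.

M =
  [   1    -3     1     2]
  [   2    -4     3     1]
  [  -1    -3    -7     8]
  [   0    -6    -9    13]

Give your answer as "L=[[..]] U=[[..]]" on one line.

L=[[1,0,0,0],[2,1,0,0],[-1,-3,1,0],[0,-3,2,1]] U=[[1,-3,1,2],[0,2,1,-3],[0,0,-3,1],[0,0,0,2]]

  R1 -= 2·R0 → [0,2,1,-3]
  R2 -= -1·R0 → [0,-6,-6,10]
  R3 -= 0·R0 → [0,-6,-9,13]
  R2 -= -3·R1 → [0,0,-3,1]
  R3 -= -3·R1 → [0,0,-6,4]
  R3 -= 2·R2 → [0,0,0,2]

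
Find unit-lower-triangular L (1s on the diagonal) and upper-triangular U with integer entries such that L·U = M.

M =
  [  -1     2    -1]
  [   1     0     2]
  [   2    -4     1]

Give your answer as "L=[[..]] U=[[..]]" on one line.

  R1 -= -1·R0 → [0,2,1]
  R2 -= -2·R0 → [0,0,-1]
  R2 -= 0·R1 → [0,0,-1]

L=[[1,0,0],[-1,1,0],[-2,0,1]] U=[[-1,2,-1],[0,2,1],[0,0,-1]]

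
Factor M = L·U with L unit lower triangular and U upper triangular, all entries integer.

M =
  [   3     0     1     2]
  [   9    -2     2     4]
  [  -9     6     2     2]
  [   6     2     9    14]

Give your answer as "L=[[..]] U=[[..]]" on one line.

  R1 -= 3·R0 → [0,-2,-1,-2]
  R2 -= -3·R0 → [0,6,5,8]
  R3 -= 2·R0 → [0,2,7,10]
  R2 -= -3·R1 → [0,0,2,2]
  R3 -= -1·R1 → [0,0,6,8]
  R3 -= 3·R2 → [0,0,0,2]

L=[[1,0,0,0],[3,1,0,0],[-3,-3,1,0],[2,-1,3,1]] U=[[3,0,1,2],[0,-2,-1,-2],[0,0,2,2],[0,0,0,2]]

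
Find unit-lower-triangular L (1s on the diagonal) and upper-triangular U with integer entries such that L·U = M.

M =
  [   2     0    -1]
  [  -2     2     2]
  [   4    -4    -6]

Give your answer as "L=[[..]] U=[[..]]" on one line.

L=[[1,0,0],[-1,1,0],[2,-2,1]] U=[[2,0,-1],[0,2,1],[0,0,-2]]

  R1 -= -1·R0 → [0,2,1]
  R2 -= 2·R0 → [0,-4,-4]
  R2 -= -2·R1 → [0,0,-2]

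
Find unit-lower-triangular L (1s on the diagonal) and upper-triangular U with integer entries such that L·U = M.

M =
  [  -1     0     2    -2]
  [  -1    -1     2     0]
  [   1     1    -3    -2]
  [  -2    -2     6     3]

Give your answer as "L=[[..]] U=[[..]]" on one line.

L=[[1,0,0,0],[1,1,0,0],[-1,-1,1,0],[2,2,-2,1]] U=[[-1,0,2,-2],[0,-1,0,2],[0,0,-1,-2],[0,0,0,-1]]

  row1 -= 1·row0 → [0,-1,0,2]
  row2 -= -1·row0 → [0,1,-1,-4]
  row3 -= 2·row0 → [0,-2,2,7]
  row2 -= -1·row1 → [0,0,-1,-2]
  row3 -= 2·row1 → [0,0,2,3]
  row3 -= -2·row2 → [0,0,0,-1]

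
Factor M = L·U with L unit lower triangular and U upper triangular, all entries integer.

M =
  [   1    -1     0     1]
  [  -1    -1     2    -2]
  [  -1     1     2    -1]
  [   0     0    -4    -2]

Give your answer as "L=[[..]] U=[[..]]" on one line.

L=[[1,0,0,0],[-1,1,0,0],[-1,0,1,0],[0,0,-2,1]] U=[[1,-1,0,1],[0,-2,2,-1],[0,0,2,0],[0,0,0,-2]]

  row1 -= -1·row0 → [0,-2,2,-1]
  row2 -= -1·row0 → [0,0,2,0]
  row3 -= 0·row0 → [0,0,-4,-2]
  row2 -= 0·row1 → [0,0,2,0]
  row3 -= 0·row1 → [0,0,-4,-2]
  row3 -= -2·row2 → [0,0,0,-2]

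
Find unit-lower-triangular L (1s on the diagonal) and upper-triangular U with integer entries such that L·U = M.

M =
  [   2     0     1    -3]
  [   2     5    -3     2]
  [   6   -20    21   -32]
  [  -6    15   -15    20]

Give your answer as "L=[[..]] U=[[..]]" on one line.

  R1 -= 1·R0 → [0,5,-4,5]
  R2 -= 3·R0 → [0,-20,18,-23]
  R3 -= -3·R0 → [0,15,-12,11]
  R2 -= -4·R1 → [0,0,2,-3]
  R3 -= 3·R1 → [0,0,0,-4]
  R3 -= 0·R2 → [0,0,0,-4]

L=[[1,0,0,0],[1,1,0,0],[3,-4,1,0],[-3,3,0,1]] U=[[2,0,1,-3],[0,5,-4,5],[0,0,2,-3],[0,0,0,-4]]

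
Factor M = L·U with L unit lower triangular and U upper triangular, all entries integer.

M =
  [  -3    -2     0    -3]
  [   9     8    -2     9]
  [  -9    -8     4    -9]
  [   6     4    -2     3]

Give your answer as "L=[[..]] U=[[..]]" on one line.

  row1 -= -3·row0 → [0,2,-2,0]
  row2 -= 3·row0 → [0,-2,4,0]
  row3 -= -2·row0 → [0,0,-2,-3]
  row2 -= -1·row1 → [0,0,2,0]
  row3 -= 0·row1 → [0,0,-2,-3]
  row3 -= -1·row2 → [0,0,0,-3]

L=[[1,0,0,0],[-3,1,0,0],[3,-1,1,0],[-2,0,-1,1]] U=[[-3,-2,0,-3],[0,2,-2,0],[0,0,2,0],[0,0,0,-3]]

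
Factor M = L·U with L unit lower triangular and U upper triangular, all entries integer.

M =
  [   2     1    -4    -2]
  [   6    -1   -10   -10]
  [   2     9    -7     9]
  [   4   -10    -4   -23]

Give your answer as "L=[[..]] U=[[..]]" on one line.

  R1 -= 3·R0 → [0,-4,2,-4]
  R2 -= 1·R0 → [0,8,-3,11]
  R3 -= 2·R0 → [0,-12,4,-19]
  R2 -= -2·R1 → [0,0,1,3]
  R3 -= 3·R1 → [0,0,-2,-7]
  R3 -= -2·R2 → [0,0,0,-1]

L=[[1,0,0,0],[3,1,0,0],[1,-2,1,0],[2,3,-2,1]] U=[[2,1,-4,-2],[0,-4,2,-4],[0,0,1,3],[0,0,0,-1]]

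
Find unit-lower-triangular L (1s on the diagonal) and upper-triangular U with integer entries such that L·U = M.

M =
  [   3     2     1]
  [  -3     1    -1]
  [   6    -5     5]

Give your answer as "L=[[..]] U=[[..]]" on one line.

  r1 -= -1·r0 → [0,3,0]
  r2 -= 2·r0 → [0,-9,3]
  r2 -= -3·r1 → [0,0,3]

L=[[1,0,0],[-1,1,0],[2,-3,1]] U=[[3,2,1],[0,3,0],[0,0,3]]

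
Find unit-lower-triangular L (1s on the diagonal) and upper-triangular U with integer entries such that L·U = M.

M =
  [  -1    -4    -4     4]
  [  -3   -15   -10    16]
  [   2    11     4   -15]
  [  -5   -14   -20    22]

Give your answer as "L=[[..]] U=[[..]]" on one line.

  R1 -= 3·R0 → [0,-3,2,4]
  R2 -= -2·R0 → [0,3,-4,-7]
  R3 -= 5·R0 → [0,6,0,2]
  R2 -= -1·R1 → [0,0,-2,-3]
  R3 -= -2·R1 → [0,0,4,10]
  R3 -= -2·R2 → [0,0,0,4]

L=[[1,0,0,0],[3,1,0,0],[-2,-1,1,0],[5,-2,-2,1]] U=[[-1,-4,-4,4],[0,-3,2,4],[0,0,-2,-3],[0,0,0,4]]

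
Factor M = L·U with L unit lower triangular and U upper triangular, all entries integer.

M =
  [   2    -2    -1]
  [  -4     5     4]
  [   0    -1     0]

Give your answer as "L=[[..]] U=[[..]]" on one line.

L=[[1,0,0],[-2,1,0],[0,-1,1]] U=[[2,-2,-1],[0,1,2],[0,0,2]]

  row1 -= -2·row0 → [0,1,2]
  row2 -= 0·row0 → [0,-1,0]
  row2 -= -1·row1 → [0,0,2]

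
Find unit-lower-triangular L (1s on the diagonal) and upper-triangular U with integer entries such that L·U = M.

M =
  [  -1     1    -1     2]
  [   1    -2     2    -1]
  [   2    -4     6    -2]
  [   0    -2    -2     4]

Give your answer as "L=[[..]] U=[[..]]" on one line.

  R1 -= -1·R0 → [0,-1,1,1]
  R2 -= -2·R0 → [0,-2,4,2]
  R3 -= 0·R0 → [0,-2,-2,4]
  R2 -= 2·R1 → [0,0,2,0]
  R3 -= 2·R1 → [0,0,-4,2]
  R3 -= -2·R2 → [0,0,0,2]

L=[[1,0,0,0],[-1,1,0,0],[-2,2,1,0],[0,2,-2,1]] U=[[-1,1,-1,2],[0,-1,1,1],[0,0,2,0],[0,0,0,2]]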